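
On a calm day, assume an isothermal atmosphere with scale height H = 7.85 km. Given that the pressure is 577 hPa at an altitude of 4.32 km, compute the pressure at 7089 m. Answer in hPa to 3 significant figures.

P ≈ 405 hPa

Between two levels, P₂ = P₁ exp(−Δz/H) with Δz = z₂ − z₁.
Δz = 7089.0 − 4320.0 = 2769.0 m; Δz/H = 2769.0/7850.0 = 0.35274.
P₂ = 577 × exp(−0.35274) = 577 × 0.70276 = 405.49 hPa.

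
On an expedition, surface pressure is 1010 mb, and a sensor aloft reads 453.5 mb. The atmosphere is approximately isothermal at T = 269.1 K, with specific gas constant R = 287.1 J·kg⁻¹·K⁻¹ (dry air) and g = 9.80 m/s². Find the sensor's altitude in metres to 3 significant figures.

z ≈ 6310 m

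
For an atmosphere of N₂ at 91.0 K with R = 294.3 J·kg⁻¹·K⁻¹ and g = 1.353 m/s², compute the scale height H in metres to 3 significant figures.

The scale height of an isothermal atmosphere is H = RT/g.
H = 294.3 × 91.0 / 1.353 = 26781/1.353 = 19794 m.

H ≈ 19800 m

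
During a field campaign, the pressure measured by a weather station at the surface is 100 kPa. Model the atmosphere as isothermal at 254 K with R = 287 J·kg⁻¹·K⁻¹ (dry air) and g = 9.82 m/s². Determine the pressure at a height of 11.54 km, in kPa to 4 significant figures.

P ≈ 21.13 kPa

Scale height: H = RT/g = 287 × 254 / 9.82 = 7423.4 m.
Barometric formula: P = P₀ exp(−z/H).
z/H = 11540/7423.4 = 1.5545; exp(−1.5545) = 0.21130.
P = 100 × 0.21130 = 21.130 kPa.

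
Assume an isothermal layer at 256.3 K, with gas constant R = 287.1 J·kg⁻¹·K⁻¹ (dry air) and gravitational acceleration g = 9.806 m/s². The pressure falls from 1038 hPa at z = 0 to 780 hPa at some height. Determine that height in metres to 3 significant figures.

Scale height: H = RT/g = 287.1 × 256.3 / 9.806 = 7503.9 m.
Invert the barometric formula: z = H ln(P₀/P).
P₀/P = 1038/780 = 1.3308; ln(1.3308) = 0.28578.
z = 7503.9 × 0.28578 = 2144.5 m.

z ≈ 2140 m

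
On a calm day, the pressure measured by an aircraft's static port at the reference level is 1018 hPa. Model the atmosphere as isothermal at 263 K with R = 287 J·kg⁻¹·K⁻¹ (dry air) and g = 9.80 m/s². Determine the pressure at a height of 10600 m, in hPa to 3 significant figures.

P ≈ 257 hPa

Scale height: H = RT/g = 287 × 263 / 9.80 = 7702.1 m.
Barometric formula: P = P₀ exp(−z/H).
z/H = 10600/7702.1 = 1.3762; exp(−1.3762) = 0.25254.
P = 1018 × 0.25254 = 257.09 hPa.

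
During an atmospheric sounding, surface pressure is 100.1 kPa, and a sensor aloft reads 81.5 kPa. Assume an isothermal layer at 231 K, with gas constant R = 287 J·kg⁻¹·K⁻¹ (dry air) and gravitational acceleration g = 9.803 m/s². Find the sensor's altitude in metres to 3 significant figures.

Scale height: H = RT/g = 287 × 231 / 9.803 = 6762.9 m.
Invert the barometric formula: z = H ln(P₀/P).
P₀/P = 100.1/81.5 = 1.2282; ln(1.2282) = 0.20555.
z = 6762.9 × 0.20555 = 1390.1 m.

z ≈ 1390 m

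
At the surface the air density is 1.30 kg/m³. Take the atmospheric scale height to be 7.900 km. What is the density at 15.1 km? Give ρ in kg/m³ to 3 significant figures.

ρ ≈ 0.192 kg/m³

In an isothermal atmosphere, density decays like pressure: ρ = ρ₀ exp(−z/H).
z/H = 15100/7900.0 = 1.9114; exp(−1.9114) = 0.14787.
ρ = 1.30 × 0.14787 = 0.19223 kg/m³.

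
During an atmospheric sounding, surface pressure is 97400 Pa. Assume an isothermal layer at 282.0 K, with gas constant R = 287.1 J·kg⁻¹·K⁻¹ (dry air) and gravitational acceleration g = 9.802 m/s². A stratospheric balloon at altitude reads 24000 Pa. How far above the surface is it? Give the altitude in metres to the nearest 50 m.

z ≈ 11550 m

Scale height: H = RT/g = 287.1 × 282.0 / 9.802 = 8259.8 m.
Invert the barometric formula: z = H ln(P₀/P).
P₀/P = 97400/24000 = 4.0583; ln(4.0583) = 1.4008.
z = 8259.8 × 1.4008 = 11570 m.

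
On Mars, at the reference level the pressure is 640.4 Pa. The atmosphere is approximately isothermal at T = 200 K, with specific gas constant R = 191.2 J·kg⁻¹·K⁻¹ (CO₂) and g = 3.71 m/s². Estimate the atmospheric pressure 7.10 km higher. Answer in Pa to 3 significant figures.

P ≈ 322 Pa

Scale height: H = RT/g = 191.2 × 200 / 3.71 = 10307 m.
Barometric formula: P = P₀ exp(−z/H).
z/H = 7100.0/10307 = 0.68885; exp(−0.68885) = 0.50215.
P = 640.4 × 0.50215 = 321.58 Pa.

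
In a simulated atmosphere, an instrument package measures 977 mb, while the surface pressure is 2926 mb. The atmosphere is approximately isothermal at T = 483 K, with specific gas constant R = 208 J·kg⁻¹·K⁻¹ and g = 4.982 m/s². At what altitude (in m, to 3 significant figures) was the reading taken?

Scale height: H = RT/g = 208 × 483 / 4.982 = 20165 m.
Invert the barometric formula: z = H ln(P₀/P).
P₀/P = 2926/977 = 2.9949; ln(2.9949) = 1.0969.
z = 20165 × 1.0969 = 22119 m.

z ≈ 22100 m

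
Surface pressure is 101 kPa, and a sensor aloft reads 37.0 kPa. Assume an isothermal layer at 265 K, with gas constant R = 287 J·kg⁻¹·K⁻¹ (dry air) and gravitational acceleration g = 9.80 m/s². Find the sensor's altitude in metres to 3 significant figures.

z ≈ 7790 m

Scale height: H = RT/g = 287 × 265 / 9.80 = 7760.7 m.
Invert the barometric formula: z = H ln(P₀/P).
P₀/P = 101/37.0 = 2.7297; ln(2.7297) = 1.0042.
z = 7760.7 × 1.0042 = 7793.3 m.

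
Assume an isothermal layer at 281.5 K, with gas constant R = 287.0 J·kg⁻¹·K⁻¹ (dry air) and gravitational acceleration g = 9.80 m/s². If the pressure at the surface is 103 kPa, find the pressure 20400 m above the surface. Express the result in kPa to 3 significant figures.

Scale height: H = RT/g = 287.0 × 281.5 / 9.80 = 8243.9 m.
Barometric formula: P = P₀ exp(−z/H).
z/H = 20400/8243.9 = 2.4746; exp(−2.4746) = 0.084197.
P = 103 × 0.084197 = 8.6723 kPa.

P ≈ 8.67 kPa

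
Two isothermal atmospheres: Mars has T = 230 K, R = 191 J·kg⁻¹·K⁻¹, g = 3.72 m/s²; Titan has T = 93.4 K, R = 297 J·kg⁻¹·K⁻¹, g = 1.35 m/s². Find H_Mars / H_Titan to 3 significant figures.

H_Mars/H_Titan ≈ 0.575

H = RT/g for each body.
H_Mars = 191 × 230 / 3.72 = 11809 m.
H_Titan = 297 × 93.4 / 1.35 = 20548 m.
H_Mars/H_Titan = 11809/20548 = 0.57470.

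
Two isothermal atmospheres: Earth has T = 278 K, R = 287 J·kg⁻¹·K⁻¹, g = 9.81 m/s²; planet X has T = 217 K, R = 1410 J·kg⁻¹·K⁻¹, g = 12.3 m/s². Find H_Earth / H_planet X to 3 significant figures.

H_Earth/H_planet X ≈ 0.327

H = RT/g for each body.
H_Earth = 287 × 278 / 9.81 = 8133.1 m.
H_planet X = 1410 × 217 / 12.3 = 24876 m.
H_Earth/H_planet X = 8133.1/24876 = 0.32695.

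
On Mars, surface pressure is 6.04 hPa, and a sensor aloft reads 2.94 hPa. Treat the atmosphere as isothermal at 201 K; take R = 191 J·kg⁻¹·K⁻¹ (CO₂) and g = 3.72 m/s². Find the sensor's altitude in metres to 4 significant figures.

z ≈ 7430 m

Scale height: H = RT/g = 191 × 201 / 3.72 = 10320 m.
Invert the barometric formula: z = H ln(P₀/P).
P₀/P = 6.04/2.94 = 2.0544; ln(2.0544) = 0.71998.
z = 10320 × 0.71998 = 7430.2 m.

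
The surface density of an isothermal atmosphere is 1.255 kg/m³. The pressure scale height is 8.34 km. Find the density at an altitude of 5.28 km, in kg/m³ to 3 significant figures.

ρ ≈ 0.666 kg/m³

In an isothermal atmosphere, density decays like pressure: ρ = ρ₀ exp(−z/H).
z/H = 5280.0/8340.0 = 0.63309; exp(−0.63309) = 0.53095.
ρ = 1.255 × 0.53095 = 0.66634 kg/m³.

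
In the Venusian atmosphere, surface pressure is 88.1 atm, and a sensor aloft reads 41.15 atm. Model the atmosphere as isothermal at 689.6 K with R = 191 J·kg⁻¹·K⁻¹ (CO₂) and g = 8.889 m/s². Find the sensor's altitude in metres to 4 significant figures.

Scale height: H = RT/g = 191 × 689.6 / 8.889 = 14818 m.
Invert the barometric formula: z = H ln(P₀/P).
P₀/P = 88.1/41.15 = 2.1409; ln(2.1409) = 0.76123.
z = 14818 × 0.76123 = 11280 m.

z ≈ 11280 m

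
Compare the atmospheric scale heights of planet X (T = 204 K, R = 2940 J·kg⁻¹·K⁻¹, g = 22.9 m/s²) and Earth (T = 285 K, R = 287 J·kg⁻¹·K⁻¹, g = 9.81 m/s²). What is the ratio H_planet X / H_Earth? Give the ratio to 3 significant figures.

H = RT/g for each body.
H_planet X = 2940 × 204 / 22.9 = 26190 m.
H_Earth = 287 × 285 / 9.81 = 8337.9 m.
H_planet X/H_Earth = 26190/8337.9 = 3.1411.

H_planet X/H_Earth ≈ 3.14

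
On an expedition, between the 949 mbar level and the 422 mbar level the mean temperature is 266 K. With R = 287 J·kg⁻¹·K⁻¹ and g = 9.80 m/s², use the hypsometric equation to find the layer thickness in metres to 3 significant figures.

Δz ≈ 6310 m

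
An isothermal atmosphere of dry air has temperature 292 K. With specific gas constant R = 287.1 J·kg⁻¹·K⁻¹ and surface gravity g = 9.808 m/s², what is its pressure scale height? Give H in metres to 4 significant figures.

The scale height of an isothermal atmosphere is H = RT/g.
H = 287.1 × 292 / 9.808 = 83833/9.808 = 8547.4 m.

H ≈ 8547 m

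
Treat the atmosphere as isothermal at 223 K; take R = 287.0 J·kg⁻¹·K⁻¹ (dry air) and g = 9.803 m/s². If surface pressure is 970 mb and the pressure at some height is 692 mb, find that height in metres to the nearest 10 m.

z ≈ 2200 m

Scale height: H = RT/g = 287.0 × 223 / 9.803 = 6528.7 m.
Invert the barometric formula: z = H ln(P₀/P).
P₀/P = 970/692 = 1.4017; ln(1.4017) = 0.33769.
z = 6528.7 × 0.33769 = 2204.7 m.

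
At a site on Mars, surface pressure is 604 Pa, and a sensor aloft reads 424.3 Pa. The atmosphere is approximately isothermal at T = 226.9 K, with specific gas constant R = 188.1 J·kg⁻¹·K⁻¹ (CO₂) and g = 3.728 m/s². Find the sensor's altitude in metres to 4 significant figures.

Scale height: H = RT/g = 188.1 × 226.9 / 3.728 = 11448 m.
Invert the barometric formula: z = H ln(P₀/P).
P₀/P = 604/424.3 = 1.4235; ln(1.4235) = 0.35312.
z = 11448 × 0.35312 = 4042.5 m.

z ≈ 4043 m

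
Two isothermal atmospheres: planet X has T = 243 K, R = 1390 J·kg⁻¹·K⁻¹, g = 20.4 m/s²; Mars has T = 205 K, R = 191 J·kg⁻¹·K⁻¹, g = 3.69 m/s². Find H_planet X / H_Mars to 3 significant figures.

H = RT/g for each body.
H_planet X = 1390 × 243 / 20.4 = 16557 m.
H_Mars = 191 × 205 / 3.69 = 10611 m.
H_planet X/H_Mars = 16557/10611 = 1.5604.

H_planet X/H_Mars ≈ 1.56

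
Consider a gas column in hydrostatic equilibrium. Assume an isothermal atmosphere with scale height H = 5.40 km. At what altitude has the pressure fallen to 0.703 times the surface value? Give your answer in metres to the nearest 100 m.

z ≈ 1900 m

Set P/P₀ = exp(−z/H) = 0.703, so z = −H ln(0.703).
−ln(0.703) = 0.35240; z = 5400.0 × 0.35240 = 1903.0 m.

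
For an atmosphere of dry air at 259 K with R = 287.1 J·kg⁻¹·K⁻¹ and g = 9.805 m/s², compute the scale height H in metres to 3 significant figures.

The scale height of an isothermal atmosphere is H = RT/g.
H = 287.1 × 259 / 9.805 = 74359/9.805 = 7583.8 m.

H ≈ 7580 m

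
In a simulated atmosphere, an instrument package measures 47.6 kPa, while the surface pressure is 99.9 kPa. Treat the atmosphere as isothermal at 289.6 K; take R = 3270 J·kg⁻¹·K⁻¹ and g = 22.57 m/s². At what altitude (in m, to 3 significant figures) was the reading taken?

z ≈ 31100 m

Scale height: H = RT/g = 3270 × 289.6 / 22.57 = 41958 m.
Invert the barometric formula: z = H ln(P₀/P).
P₀/P = 99.9/47.6 = 2.0987; ln(2.0987) = 0.74132.
z = 41958 × 0.74132 = 31104 m.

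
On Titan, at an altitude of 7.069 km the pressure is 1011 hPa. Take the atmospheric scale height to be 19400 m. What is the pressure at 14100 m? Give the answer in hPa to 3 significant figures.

Between two levels, P₂ = P₁ exp(−Δz/H) with Δz = z₂ − z₁.
Δz = 14100 − 7069.0 = 7031.0 m; Δz/H = 7031.0/19400 = 0.36242.
P₂ = 1011 × exp(−0.36242) = 1011 × 0.69599 = 703.65 hPa.

P ≈ 704 hPa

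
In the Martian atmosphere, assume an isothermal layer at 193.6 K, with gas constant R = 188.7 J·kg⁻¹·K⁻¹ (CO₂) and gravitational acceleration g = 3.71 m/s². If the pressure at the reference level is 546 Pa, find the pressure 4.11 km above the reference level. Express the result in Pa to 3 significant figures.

P ≈ 360 Pa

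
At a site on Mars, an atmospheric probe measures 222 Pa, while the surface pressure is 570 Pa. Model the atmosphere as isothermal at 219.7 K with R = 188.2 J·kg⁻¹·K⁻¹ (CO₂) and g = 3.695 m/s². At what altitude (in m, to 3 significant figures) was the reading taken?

Scale height: H = RT/g = 188.2 × 219.7 / 3.695 = 11190 m.
Invert the barometric formula: z = H ln(P₀/P).
P₀/P = 570/222 = 2.5676; ln(2.5676) = 0.94297.
z = 11190 × 0.94297 = 10552 m.

z ≈ 10600 m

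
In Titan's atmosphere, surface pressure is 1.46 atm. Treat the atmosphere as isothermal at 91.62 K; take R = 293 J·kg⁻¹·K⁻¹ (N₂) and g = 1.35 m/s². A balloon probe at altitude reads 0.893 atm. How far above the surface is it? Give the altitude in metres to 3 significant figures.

Scale height: H = RT/g = 293 × 91.62 / 1.35 = 19885 m.
Invert the barometric formula: z = H ln(P₀/P).
P₀/P = 1.46/0.893 = 1.6349; ln(1.6349) = 0.49158.
z = 19885 × 0.49158 = 9775.1 m.

z ≈ 9780 m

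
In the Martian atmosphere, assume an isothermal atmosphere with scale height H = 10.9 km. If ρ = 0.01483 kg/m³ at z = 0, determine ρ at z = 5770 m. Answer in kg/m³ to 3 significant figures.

ρ ≈ 0.00873 kg/m³

In an isothermal atmosphere, density decays like pressure: ρ = ρ₀ exp(−z/H).
z/H = 5770.0/10900 = 0.52936; exp(−0.52936) = 0.58898.
ρ = 0.01483 × 0.58898 = 0.0087346 kg/m³.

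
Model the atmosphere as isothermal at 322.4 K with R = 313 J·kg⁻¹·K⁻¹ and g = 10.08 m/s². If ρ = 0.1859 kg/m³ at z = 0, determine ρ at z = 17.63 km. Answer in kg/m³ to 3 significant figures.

ρ ≈ 0.0319 kg/m³

Scale height: H = RT/g = 313 × 322.4 / 10.08 = 10011 m.
In an isothermal atmosphere, density decays like pressure: ρ = ρ₀ exp(−z/H).
z/H = 17630/10011 = 1.7611; exp(−1.7611) = 0.17186.
ρ = 0.1859 × 0.17186 = 0.031949 kg/m³.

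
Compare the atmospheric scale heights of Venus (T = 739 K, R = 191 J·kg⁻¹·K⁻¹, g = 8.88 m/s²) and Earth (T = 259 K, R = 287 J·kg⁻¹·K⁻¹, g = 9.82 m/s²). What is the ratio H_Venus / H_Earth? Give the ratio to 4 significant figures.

H_Venus/H_Earth ≈ 2.100

H = RT/g for each body.
H_Venus = 191 × 739 / 8.88 = 15895 m.
H_Earth = 287 × 259 / 9.82 = 7569.6 m.
H_Venus/H_Earth = 15895/7569.6 = 2.0998.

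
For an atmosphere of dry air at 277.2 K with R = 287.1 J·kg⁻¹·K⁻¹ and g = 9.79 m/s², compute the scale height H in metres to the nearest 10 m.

The scale height of an isothermal atmosphere is H = RT/g.
H = 287.1 × 277.2 / 9.79 = 79584/9.79 = 8129.1 m.

H ≈ 8130 m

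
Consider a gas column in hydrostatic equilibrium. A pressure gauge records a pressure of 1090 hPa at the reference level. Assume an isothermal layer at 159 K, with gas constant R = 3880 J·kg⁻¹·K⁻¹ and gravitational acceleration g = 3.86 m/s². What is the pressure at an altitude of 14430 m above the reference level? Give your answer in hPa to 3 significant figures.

Scale height: H = RT/g = 3880 × 159 / 3.86 = 159820 m.
Barometric formula: P = P₀ exp(−z/H).
z/H = 14430/159820 = 0.090289; exp(−0.090289) = 0.91367.
P = 1090 × 0.91367 = 995.90 hPa.

P ≈ 996 hPa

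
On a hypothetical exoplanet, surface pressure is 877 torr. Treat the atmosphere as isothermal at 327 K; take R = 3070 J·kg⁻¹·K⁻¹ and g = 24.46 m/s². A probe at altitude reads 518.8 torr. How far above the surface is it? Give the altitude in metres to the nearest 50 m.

z ≈ 21550 m

Scale height: H = RT/g = 3070 × 327 / 24.46 = 41042 m.
Invert the barometric formula: z = H ln(P₀/P).
P₀/P = 877/518.8 = 1.6904; ln(1.6904) = 0.52497.
z = 41042 × 0.52497 = 21546 m.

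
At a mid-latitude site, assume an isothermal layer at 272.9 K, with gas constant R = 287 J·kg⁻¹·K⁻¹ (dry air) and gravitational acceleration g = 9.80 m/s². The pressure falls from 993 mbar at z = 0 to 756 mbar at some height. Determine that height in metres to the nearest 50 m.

Scale height: H = RT/g = 287 × 272.9 / 9.80 = 7992.1 m.
Invert the barometric formula: z = H ln(P₀/P).
P₀/P = 993/756 = 1.3135; ln(1.3135) = 0.27270.
z = 7992.1 × 0.27270 = 2179.4 m.

z ≈ 2200 m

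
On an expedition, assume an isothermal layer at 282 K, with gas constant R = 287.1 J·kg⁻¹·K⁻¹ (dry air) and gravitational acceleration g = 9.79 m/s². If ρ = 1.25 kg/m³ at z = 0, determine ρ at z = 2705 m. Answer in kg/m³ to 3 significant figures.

Scale height: H = RT/g = 287.1 × 282 / 9.79 = 8269.9 m.
In an isothermal atmosphere, density decays like pressure: ρ = ρ₀ exp(−z/H).
z/H = 2705.0/8269.9 = 0.32709; exp(−0.32709) = 0.72102.
ρ = 1.25 × 0.72102 = 0.90128 kg/m³.

ρ ≈ 0.901 kg/m³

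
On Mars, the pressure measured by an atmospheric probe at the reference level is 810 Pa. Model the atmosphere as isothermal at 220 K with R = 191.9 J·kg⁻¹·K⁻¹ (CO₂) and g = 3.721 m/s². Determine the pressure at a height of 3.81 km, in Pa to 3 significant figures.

Scale height: H = RT/g = 191.9 × 220 / 3.721 = 11346 m.
Barometric formula: P = P₀ exp(−z/H).
z/H = 3810.0/11346 = 0.33580; exp(−0.33580) = 0.71477.
P = 810 × 0.71477 = 578.96 Pa.

P ≈ 579 Pa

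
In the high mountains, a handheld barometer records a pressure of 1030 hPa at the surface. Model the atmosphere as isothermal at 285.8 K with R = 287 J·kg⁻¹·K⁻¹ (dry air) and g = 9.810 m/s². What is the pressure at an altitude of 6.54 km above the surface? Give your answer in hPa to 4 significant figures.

P ≈ 471.1 hPa

Scale height: H = RT/g = 287 × 285.8 / 9.810 = 8361.3 m.
Barometric formula: P = P₀ exp(−z/H).
z/H = 6540.0/8361.3 = 0.78218; exp(−0.78218) = 0.45741.
P = 1030 × 0.45741 = 471.13 hPa.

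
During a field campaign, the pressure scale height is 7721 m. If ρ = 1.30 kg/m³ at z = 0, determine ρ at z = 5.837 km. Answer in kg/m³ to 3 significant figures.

In an isothermal atmosphere, density decays like pressure: ρ = ρ₀ exp(−z/H).
z/H = 5837.0/7721.0 = 0.75599; exp(−0.75599) = 0.46955.
ρ = 1.30 × 0.46955 = 0.61042 kg/m³.

ρ ≈ 0.610 kg/m³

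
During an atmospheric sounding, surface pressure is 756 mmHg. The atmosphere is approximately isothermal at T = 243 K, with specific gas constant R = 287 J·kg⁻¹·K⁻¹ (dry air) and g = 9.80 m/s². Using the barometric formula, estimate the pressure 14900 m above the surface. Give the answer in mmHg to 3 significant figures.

P ≈ 93.2 mmHg

Scale height: H = RT/g = 287 × 243 / 9.80 = 7116.4 m.
Barometric formula: P = P₀ exp(−z/H).
z/H = 14900/7116.4 = 2.0938; exp(−2.0938) = 0.12322.
P = 756 × 0.12322 = 93.154 mmHg.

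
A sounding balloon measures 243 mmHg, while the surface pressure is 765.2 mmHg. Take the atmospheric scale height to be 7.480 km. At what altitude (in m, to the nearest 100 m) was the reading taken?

z ≈ 8600 m

Invert the barometric formula: z = H ln(P₀/P).
P₀/P = 765.2/243 = 3.1490; ln(3.1490) = 1.1471.
z = 7480.0 × 1.1471 = 8580.3 m.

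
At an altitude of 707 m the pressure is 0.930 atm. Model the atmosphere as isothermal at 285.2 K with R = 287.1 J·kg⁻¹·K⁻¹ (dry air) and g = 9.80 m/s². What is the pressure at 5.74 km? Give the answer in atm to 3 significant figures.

P ≈ 0.509 atm

Scale height: H = RT/g = 287.1 × 285.2 / 9.80 = 8355.2 m.
Between two levels, P₂ = P₁ exp(−Δz/H) with Δz = z₂ − z₁.
Δz = 5740.0 − 707.00 = 5033.0 m; Δz/H = 5033.0/8355.2 = 0.60238.
P₂ = 0.930 × exp(−0.60238) = 0.930 × 0.54751 = 0.50918 atm.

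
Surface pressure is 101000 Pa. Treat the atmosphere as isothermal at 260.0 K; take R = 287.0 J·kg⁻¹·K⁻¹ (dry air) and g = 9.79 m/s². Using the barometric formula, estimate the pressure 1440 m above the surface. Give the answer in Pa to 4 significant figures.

P ≈ 83610 Pa

Scale height: H = RT/g = 287.0 × 260.0 / 9.79 = 7622.1 m.
Barometric formula: P = P₀ exp(−z/H).
z/H = 1440.0/7622.1 = 0.18892; exp(−0.18892) = 0.82785.
P = 101000 × 0.82785 = 83613 Pa.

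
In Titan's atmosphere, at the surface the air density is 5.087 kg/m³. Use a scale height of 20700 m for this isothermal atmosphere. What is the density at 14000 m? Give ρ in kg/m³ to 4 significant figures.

ρ ≈ 2.587 kg/m³

In an isothermal atmosphere, density decays like pressure: ρ = ρ₀ exp(−z/H).
z/H = 14000/20700 = 0.67633; exp(−0.67633) = 0.50848.
ρ = 5.087 × 0.50848 = 2.5866 kg/m³.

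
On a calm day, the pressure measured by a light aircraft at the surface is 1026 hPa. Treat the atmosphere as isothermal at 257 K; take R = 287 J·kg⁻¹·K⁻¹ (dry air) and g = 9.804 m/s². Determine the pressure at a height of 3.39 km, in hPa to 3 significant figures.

Scale height: H = RT/g = 287 × 257 / 9.804 = 7523.4 m.
Barometric formula: P = P₀ exp(−z/H).
z/H = 3390.0/7523.4 = 0.45059; exp(−0.45059) = 0.63725.
P = 1026 × 0.63725 = 653.82 hPa.

P ≈ 654 hPa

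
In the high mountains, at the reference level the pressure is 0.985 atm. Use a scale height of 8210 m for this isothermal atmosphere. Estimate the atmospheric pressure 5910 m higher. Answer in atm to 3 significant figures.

P ≈ 0.480 atm

Barometric formula: P = P₀ exp(−z/H).
z/H = 5910.0/8210.0 = 0.71985; exp(−0.71985) = 0.48683.
P = 0.985 × 0.48683 = 0.47953 atm.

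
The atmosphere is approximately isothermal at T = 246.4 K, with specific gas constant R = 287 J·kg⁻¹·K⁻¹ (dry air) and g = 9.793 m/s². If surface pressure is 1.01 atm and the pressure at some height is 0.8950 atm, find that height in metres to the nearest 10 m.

z ≈ 870 m

Scale height: H = RT/g = 287 × 246.4 / 9.793 = 7221.2 m.
Invert the barometric formula: z = H ln(P₀/P).
P₀/P = 1.01/0.8950 = 1.1285; ln(1.1285) = 0.12089.
z = 7221.2 × 0.12089 = 872.97 m.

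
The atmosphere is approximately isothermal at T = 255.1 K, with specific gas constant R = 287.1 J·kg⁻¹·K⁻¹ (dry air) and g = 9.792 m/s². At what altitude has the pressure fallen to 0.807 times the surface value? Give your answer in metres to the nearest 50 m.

Scale height: H = RT/g = 287.1 × 255.1 / 9.792 = 7479.5 m.
Set P/P₀ = exp(−z/H) = 0.807, so z = −H ln(0.807).
−ln(0.807) = 0.21443; z = 7479.5 × 0.21443 = 1603.8 m.

z ≈ 1600 m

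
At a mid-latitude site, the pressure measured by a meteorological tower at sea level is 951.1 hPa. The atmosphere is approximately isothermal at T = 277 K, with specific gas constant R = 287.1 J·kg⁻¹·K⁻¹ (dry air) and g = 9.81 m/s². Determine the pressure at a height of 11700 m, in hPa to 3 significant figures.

P ≈ 225 hPa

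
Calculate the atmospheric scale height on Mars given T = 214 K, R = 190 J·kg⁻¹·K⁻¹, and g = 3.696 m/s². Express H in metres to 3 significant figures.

The scale height of an isothermal atmosphere is H = RT/g.
H = 190 × 214 / 3.696 = 40660/3.696 = 11001 m.

H ≈ 11000 m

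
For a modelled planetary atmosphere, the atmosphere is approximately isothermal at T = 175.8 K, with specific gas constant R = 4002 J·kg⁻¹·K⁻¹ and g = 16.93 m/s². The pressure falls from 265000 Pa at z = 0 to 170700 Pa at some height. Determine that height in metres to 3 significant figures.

Scale height: H = RT/g = 4002 × 175.8 / 16.93 = 41557 m.
Invert the barometric formula: z = H ln(P₀/P).
P₀/P = 265000/170700 = 1.5524; ln(1.5524) = 0.43980.
z = 41557 × 0.43980 = 18277 m.

z ≈ 18300 m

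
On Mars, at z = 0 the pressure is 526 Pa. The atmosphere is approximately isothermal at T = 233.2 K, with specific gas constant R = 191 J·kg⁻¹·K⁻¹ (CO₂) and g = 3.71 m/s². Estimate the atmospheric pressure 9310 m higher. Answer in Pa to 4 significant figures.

P ≈ 242.2 Pa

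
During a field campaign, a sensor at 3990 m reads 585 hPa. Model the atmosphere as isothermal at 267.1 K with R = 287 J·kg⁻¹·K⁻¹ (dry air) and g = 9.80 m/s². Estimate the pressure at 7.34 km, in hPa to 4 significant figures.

P ≈ 381.2 hPa

Scale height: H = RT/g = 287 × 267.1 / 9.80 = 7822.2 m.
Between two levels, P₂ = P₁ exp(−Δz/H) with Δz = z₂ − z₁.
Δz = 7340.0 − 3990.0 = 3350.0 m; Δz/H = 3350.0/7822.2 = 0.42827.
P₂ = 585 × exp(−0.42827) = 585 × 0.65164 = 381.21 hPa.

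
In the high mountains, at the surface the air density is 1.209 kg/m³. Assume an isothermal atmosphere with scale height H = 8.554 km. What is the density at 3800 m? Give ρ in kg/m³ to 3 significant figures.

ρ ≈ 0.775 kg/m³

In an isothermal atmosphere, density decays like pressure: ρ = ρ₀ exp(−z/H).
z/H = 3800.0/8554.0 = 0.44424; exp(−0.44424) = 0.64131.
ρ = 1.209 × 0.64131 = 0.77534 kg/m³.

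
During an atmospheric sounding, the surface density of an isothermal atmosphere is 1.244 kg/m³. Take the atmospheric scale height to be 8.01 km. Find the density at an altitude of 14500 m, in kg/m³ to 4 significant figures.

ρ ≈ 0.2035 kg/m³

In an isothermal atmosphere, density decays like pressure: ρ = ρ₀ exp(−z/H).
z/H = 14500/8010.0 = 1.8102; exp(−1.8102) = 0.16362.
ρ = 1.244 × 0.16362 = 0.20354 kg/m³.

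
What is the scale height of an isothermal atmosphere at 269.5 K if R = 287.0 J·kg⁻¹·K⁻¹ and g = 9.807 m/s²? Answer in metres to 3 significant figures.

The scale height of an isothermal atmosphere is H = RT/g.
H = 287.0 × 269.5 / 9.807 = 77346/9.807 = 7886.8 m.

H ≈ 7890 m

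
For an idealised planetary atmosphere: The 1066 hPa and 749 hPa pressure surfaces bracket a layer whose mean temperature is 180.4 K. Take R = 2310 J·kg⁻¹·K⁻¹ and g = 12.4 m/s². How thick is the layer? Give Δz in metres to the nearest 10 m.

Δz ≈ 11860 m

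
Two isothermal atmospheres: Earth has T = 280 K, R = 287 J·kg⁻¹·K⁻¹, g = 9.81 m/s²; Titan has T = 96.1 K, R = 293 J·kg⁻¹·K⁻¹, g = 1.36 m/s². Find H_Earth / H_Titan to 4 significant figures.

H_Earth/H_Titan ≈ 0.3957

H = RT/g for each body.
H_Earth = 287 × 280 / 9.81 = 8191.6 m.
H_Titan = 293 × 96.1 / 1.36 = 20704 m.
H_Earth/H_Titan = 8191.6/20704 = 0.39565.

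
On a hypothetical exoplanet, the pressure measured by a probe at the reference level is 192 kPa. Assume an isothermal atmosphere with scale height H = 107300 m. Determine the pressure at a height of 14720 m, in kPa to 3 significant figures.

Barometric formula: P = P₀ exp(−z/H).
z/H = 14720/107300 = 0.13719; exp(−0.13719) = 0.87180.
P = 192 × 0.87180 = 167.39 kPa.

P ≈ 167 kPa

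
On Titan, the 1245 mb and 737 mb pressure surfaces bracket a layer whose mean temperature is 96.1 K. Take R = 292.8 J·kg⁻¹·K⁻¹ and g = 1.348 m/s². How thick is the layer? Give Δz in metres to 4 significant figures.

Δz ≈ 10940 m

Hypsometric equation: Δz = (R T̄/g) ln(P₁/P₂).
R T̄/g = 292.8 × 96.1 / 1.348 = 20874 m.
ln(1245/737) = ln(1.6893) = 0.52431.
Δz = 20874 × 0.52431 = 10944 m.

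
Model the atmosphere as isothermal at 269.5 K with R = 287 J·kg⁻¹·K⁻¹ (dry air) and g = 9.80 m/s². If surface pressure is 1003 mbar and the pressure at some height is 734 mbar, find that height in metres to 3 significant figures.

z ≈ 2460 m

Scale height: H = RT/g = 287 × 269.5 / 9.80 = 7892.5 m.
Invert the barometric formula: z = H ln(P₀/P).
P₀/P = 1003/734 = 1.3665; ln(1.3665) = 0.31225.
z = 7892.5 × 0.31225 = 2464.4 m.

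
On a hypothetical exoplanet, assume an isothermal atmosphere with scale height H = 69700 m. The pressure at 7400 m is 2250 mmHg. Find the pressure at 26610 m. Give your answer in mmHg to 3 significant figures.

Between two levels, P₂ = P₁ exp(−Δz/H) with Δz = z₂ − z₁.
Δz = 26610 − 7400.0 = 19210 m; Δz/H = 19210/69700 = 0.27561.
P₂ = 2250 × exp(−0.27561) = 2250 × 0.75911 = 1708.0 mmHg.

P ≈ 1710 mmHg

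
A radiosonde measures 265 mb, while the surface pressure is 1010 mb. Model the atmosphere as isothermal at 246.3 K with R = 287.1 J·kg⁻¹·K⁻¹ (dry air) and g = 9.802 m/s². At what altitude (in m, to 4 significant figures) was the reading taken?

Scale height: H = RT/g = 287.1 × 246.3 / 9.802 = 7214.1 m.
Invert the barometric formula: z = H ln(P₀/P).
P₀/P = 1010/265 = 3.8113; ln(3.8113) = 1.3380.
z = 7214.1 × 1.3380 = 9652.5 m.

z ≈ 9652 m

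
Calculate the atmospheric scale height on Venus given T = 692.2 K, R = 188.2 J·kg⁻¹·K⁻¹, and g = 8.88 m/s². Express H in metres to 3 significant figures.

The scale height of an isothermal atmosphere is H = RT/g.
H = 188.2 × 692.2 / 8.88 = 130270/8.88 = 14670 m.

H ≈ 14700 m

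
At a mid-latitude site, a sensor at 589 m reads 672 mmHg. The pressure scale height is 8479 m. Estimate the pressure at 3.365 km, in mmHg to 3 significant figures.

Between two levels, P₂ = P₁ exp(−Δz/H) with Δz = z₂ − z₁.
Δz = 3365.0 − 589.00 = 2776.0 m; Δz/H = 2776.0/8479.0 = 0.32740.
P₂ = 672 × exp(−0.32740) = 672 × 0.72080 = 484.38 mmHg.

P ≈ 484 mmHg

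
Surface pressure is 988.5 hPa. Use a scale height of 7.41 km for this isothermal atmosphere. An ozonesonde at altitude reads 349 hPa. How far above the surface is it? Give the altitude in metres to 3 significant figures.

z ≈ 7710 m

Invert the barometric formula: z = H ln(P₀/P).
P₀/P = 988.5/349 = 2.8324; ln(2.8324) = 1.0411.
z = 7410.0 × 1.0411 = 7714.6 m.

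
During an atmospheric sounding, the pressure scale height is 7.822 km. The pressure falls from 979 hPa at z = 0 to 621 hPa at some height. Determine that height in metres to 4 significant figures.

z ≈ 3561 m

Invert the barometric formula: z = H ln(P₀/P).
P₀/P = 979/621 = 1.5765; ln(1.5765) = 0.45521.
z = 7822.0 × 0.45521 = 3560.7 m.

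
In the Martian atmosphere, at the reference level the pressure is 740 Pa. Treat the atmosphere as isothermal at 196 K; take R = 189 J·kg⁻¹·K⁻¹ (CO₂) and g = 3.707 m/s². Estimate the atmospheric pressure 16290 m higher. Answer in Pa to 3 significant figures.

Scale height: H = RT/g = 189 × 196 / 3.707 = 9993.0 m.
Barometric formula: P = P₀ exp(−z/H).
z/H = 16290/9993.0 = 1.6301; exp(−1.6301) = 0.19591.
P = 740 × 0.19591 = 144.97 Pa.

P ≈ 145 Pa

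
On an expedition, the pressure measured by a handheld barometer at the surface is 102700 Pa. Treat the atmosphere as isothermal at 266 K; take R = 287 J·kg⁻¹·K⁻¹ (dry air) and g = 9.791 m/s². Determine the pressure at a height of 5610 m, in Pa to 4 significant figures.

Scale height: H = RT/g = 287 × 266 / 9.791 = 7797.2 m.
Barometric formula: P = P₀ exp(−z/H).
z/H = 5610.0/7797.2 = 0.71949; exp(−0.71949) = 0.48700.
P = 102700 × 0.48700 = 50015 Pa.

P ≈ 50010 Pa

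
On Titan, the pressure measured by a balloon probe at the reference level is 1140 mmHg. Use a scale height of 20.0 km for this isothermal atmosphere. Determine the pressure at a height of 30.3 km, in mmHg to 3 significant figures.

Barometric formula: P = P₀ exp(−z/H).
z/H = 30300/20000 = 1.5150; exp(−1.5150) = 0.21981.
P = 1140 × 0.21981 = 250.58 mmHg.

P ≈ 251 mmHg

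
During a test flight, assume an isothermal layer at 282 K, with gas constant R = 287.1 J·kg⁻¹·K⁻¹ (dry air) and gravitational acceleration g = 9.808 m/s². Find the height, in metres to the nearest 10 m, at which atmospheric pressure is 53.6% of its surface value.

Scale height: H = RT/g = 287.1 × 282 / 9.808 = 8254.7 m.
Set P/P₀ = exp(−z/H) = 0.536, so z = −H ln(0.536).
−ln(0.536) = 0.62362; z = 8254.7 × 0.62362 = 5147.8 m.

z ≈ 5150 m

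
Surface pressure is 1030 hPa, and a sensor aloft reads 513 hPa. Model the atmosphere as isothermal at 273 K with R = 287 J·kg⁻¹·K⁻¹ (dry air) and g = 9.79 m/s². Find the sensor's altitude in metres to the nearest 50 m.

z ≈ 5600 m

Scale height: H = RT/g = 287 × 273 / 9.79 = 8003.2 m.
Invert the barometric formula: z = H ln(P₀/P).
P₀/P = 1030/513 = 2.0078; ln(2.0078) = 0.69704.
z = 8003.2 × 0.69704 = 5578.6 m.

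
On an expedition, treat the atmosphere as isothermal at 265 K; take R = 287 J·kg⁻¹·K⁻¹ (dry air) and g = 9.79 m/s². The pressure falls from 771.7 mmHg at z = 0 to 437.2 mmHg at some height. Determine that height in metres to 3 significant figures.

Scale height: H = RT/g = 287 × 265 / 9.79 = 7768.6 m.
Invert the barometric formula: z = H ln(P₀/P).
P₀/P = 771.7/437.2 = 1.7651; ln(1.7651) = 0.56821.
z = 7768.6 × 0.56821 = 4414.2 m.

z ≈ 4410 m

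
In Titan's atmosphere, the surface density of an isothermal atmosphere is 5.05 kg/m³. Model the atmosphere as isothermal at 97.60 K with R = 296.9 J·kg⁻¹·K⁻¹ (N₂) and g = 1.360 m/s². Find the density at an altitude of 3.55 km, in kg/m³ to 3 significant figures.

ρ ≈ 4.27 kg/m³

Scale height: H = RT/g = 296.9 × 97.60 / 1.360 = 21307 m.
In an isothermal atmosphere, density decays like pressure: ρ = ρ₀ exp(−z/H).
z/H = 3550.0/21307 = 0.16661; exp(−0.16661) = 0.84653.
ρ = 5.05 × 0.84653 = 4.2750 kg/m³.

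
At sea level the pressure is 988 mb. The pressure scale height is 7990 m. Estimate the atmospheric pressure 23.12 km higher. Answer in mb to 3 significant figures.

Barometric formula: P = P₀ exp(−z/H).
z/H = 23120/7990.0 = 2.8936; exp(−2.8936) = 0.055376.
P = 988 × 0.055376 = 54.711 mb.

P ≈ 54.7 mb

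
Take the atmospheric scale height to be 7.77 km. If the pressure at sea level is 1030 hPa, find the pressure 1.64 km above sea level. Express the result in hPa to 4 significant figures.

P ≈ 834.0 hPa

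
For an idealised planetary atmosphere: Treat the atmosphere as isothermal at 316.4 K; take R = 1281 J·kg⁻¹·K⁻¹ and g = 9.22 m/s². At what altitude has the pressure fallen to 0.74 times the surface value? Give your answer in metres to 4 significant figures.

z ≈ 13240 m

Scale height: H = RT/g = 1281 × 316.4 / 9.22 = 43960 m.
Set P/P₀ = exp(−z/H) = 0.74, so z = −H ln(0.74).
−ln(0.74) = 0.30111; z = 43960 × 0.30111 = 13237 m.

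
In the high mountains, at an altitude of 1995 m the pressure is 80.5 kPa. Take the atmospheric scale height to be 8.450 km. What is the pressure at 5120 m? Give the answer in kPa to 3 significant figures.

Between two levels, P₂ = P₁ exp(−Δz/H) with Δz = z₂ − z₁.
Δz = 5120.0 − 1995.0 = 3125.0 m; Δz/H = 3125.0/8450.0 = 0.36982.
P₂ = 80.5 × exp(−0.36982) = 80.5 × 0.69086 = 55.614 kPa.

P ≈ 55.6 kPa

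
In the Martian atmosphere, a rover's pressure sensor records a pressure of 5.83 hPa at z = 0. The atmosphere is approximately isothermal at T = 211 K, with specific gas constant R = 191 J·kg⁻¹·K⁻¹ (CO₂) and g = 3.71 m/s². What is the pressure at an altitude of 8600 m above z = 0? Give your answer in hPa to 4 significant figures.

P ≈ 2.641 hPa

Scale height: H = RT/g = 191 × 211 / 3.71 = 10863 m.
Barometric formula: P = P₀ exp(−z/H).
z/H = 8600.0/10863 = 0.79168; exp(−0.79168) = 0.45308.
P = 5.83 × 0.45308 = 2.6415 hPa.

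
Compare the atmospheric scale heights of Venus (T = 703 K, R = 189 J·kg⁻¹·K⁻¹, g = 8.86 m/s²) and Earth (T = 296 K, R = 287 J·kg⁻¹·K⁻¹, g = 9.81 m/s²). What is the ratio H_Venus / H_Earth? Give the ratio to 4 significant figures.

H = RT/g for each body.
H_Venus = 189 × 703 / 8.86 = 14996 m.
H_Earth = 287 × 296 / 9.81 = 8659.7 m.
H_Venus/H_Earth = 14996/8659.7 = 1.7317.

H_Venus/H_Earth ≈ 1.732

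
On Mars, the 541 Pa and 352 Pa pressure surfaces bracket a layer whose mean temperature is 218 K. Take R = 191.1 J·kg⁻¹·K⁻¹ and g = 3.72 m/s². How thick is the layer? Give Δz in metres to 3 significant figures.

Hypsometric equation: Δz = (R T̄/g) ln(P₁/P₂).
R T̄/g = 191.1 × 218 / 3.72 = 11199 m.
ln(541/352) = ln(1.5369) = 0.42977.
Δz = 11199 × 0.42977 = 4813.0 m.

Δz ≈ 4810 m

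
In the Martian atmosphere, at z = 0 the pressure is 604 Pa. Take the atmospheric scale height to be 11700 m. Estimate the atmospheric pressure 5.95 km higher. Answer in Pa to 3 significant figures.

P ≈ 363 Pa

Barometric formula: P = P₀ exp(−z/H).
z/H = 5950.0/11700 = 0.50855; exp(−0.50855) = 0.60137.
P = 604 × 0.60137 = 363.23 Pa.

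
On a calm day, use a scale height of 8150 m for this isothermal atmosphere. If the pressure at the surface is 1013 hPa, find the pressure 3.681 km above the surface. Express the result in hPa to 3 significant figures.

P ≈ 645 hPa

Barometric formula: P = P₀ exp(−z/H).
z/H = 3681.0/8150.0 = 0.45166; exp(−0.45166) = 0.63657.
P = 1013 × 0.63657 = 644.85 hPa.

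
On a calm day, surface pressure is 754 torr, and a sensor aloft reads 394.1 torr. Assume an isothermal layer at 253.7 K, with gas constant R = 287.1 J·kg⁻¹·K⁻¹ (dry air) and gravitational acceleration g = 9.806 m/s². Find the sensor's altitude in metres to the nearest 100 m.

Scale height: H = RT/g = 287.1 × 253.7 / 9.806 = 7427.8 m.
Invert the barometric formula: z = H ln(P₀/P).
P₀/P = 754/394.1 = 1.9132; ln(1.9132) = 0.64878.
z = 7427.8 × 0.64878 = 4819.0 m.

z ≈ 4800 m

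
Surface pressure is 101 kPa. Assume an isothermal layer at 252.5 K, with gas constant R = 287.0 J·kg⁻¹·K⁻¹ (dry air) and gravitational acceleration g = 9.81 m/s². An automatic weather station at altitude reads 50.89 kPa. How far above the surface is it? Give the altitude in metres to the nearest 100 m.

z ≈ 5100 m

Scale height: H = RT/g = 287.0 × 252.5 / 9.81 = 7387.1 m.
Invert the barometric formula: z = H ln(P₀/P).
P₀/P = 101/50.89 = 1.9847; ln(1.9847) = 0.68547.
z = 7387.1 × 0.68547 = 5063.6 m.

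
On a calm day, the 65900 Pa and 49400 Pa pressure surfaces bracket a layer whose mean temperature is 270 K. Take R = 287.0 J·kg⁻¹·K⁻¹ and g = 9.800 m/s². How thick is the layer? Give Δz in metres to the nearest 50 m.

Hypsometric equation: Δz = (R T̄/g) ln(P₁/P₂).
R T̄/g = 287.0 × 270 / 9.800 = 7907.1 m.
ln(65900/49400) = ln(1.3340) = 0.28818.
Δz = 7907.1 × 0.28818 = 2278.7 m.

Δz ≈ 2300 m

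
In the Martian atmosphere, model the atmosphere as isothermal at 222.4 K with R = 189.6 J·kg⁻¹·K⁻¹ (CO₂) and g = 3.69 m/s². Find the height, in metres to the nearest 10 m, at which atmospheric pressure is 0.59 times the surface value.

z ≈ 6030 m

Scale height: H = RT/g = 189.6 × 222.4 / 3.69 = 11427 m.
Set P/P₀ = exp(−z/H) = 0.59, so z = −H ln(0.59).
−ln(0.59) = 0.52763; z = 11427 × 0.52763 = 6029.2 m.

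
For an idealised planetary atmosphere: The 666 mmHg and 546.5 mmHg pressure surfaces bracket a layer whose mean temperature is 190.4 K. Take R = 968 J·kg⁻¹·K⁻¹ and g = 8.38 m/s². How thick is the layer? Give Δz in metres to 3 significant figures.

Hypsometric equation: Δz = (R T̄/g) ln(P₁/P₂).
R T̄/g = 968 × 190.4 / 8.38 = 21994 m.
ln(666/546.5) = ln(1.2187) = 0.19778.
Δz = 21994 × 0.19778 = 4350.0 m.

Δz ≈ 4350 m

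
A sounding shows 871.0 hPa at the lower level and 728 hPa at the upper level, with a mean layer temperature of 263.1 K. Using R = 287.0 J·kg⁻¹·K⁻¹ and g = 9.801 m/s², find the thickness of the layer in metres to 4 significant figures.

Δz ≈ 1382 m

Hypsometric equation: Δz = (R T̄/g) ln(P₁/P₂).
R T̄/g = 287.0 × 263.1 / 9.801 = 7704.3 m.
ln(871.0/728) = ln(1.1964) = 0.17932.
Δz = 7704.3 × 0.17932 = 1381.5 m.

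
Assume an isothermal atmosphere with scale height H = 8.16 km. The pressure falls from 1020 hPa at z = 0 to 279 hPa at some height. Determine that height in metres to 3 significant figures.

Invert the barometric formula: z = H ln(P₀/P).
P₀/P = 1020/279 = 3.6559; ln(3.6559) = 1.2963.
z = 8160.0 × 1.2963 = 10578 m.

z ≈ 10600 m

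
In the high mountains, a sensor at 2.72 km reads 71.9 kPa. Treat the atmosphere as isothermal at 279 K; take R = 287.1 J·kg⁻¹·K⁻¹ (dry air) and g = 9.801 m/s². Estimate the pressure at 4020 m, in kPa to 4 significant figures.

P ≈ 61.33 kPa

Scale height: H = RT/g = 287.1 × 279 / 9.801 = 8172.7 m.
Between two levels, P₂ = P₁ exp(−Δz/H) with Δz = z₂ − z₁.
Δz = 4020.0 − 2720.0 = 1300.0 m; Δz/H = 1300.0/8172.7 = 0.15907.
P₂ = 71.9 × exp(−0.15907) = 71.9 × 0.85294 = 61.326 kPa.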